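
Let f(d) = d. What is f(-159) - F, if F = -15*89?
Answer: 1176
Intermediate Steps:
F = -1335
f(-159) - F = -159 - 1*(-1335) = -159 + 1335 = 1176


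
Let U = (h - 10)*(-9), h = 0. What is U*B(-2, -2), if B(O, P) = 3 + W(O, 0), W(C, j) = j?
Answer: 270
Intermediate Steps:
B(O, P) = 3 (B(O, P) = 3 + 0 = 3)
U = 90 (U = (0 - 10)*(-9) = -10*(-9) = 90)
U*B(-2, -2) = 90*3 = 270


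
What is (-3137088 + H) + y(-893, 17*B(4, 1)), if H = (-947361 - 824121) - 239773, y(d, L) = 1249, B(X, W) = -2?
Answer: -5147094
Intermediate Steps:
H = -2011255 (H = -1771482 - 239773 = -2011255)
(-3137088 + H) + y(-893, 17*B(4, 1)) = (-3137088 - 2011255) + 1249 = -5148343 + 1249 = -5147094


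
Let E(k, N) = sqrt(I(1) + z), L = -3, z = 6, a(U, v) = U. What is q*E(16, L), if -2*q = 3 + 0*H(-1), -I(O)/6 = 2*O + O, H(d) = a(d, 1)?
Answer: -3*I*sqrt(3) ≈ -5.1962*I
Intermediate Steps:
H(d) = d
I(O) = -18*O (I(O) = -6*(2*O + O) = -18*O)
q = -3/2 (q = -(3 + 0*(-1))/2 = -(3 + 0)/2 = -1/2*3 = -3/2 ≈ -1.5000)
E(k, N) = 2*I*sqrt(3) (E(k, N) = sqrt(-18*1 + 6) = sqrt(-18 + 6) = sqrt(-12) = 2*I*sqrt(3))
q*E(16, L) = -3*I*sqrt(3)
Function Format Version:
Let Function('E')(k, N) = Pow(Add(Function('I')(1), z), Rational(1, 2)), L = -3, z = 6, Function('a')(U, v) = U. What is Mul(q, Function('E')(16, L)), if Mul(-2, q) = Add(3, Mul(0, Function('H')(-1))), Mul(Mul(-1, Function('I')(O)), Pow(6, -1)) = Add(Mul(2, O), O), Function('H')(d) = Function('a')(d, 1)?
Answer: Mul(-3, I, Pow(3, Rational(1, 2))) ≈ Mul(-5.1962, I)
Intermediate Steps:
Function('H')(d) = d
Function('I')(O) = Mul(-18, O) (Function('I')(O) = Mul(-6, Add(Mul(2, O), O)) = Mul(-6, Mul(3, O)) = Mul(-18, O))
q = Rational(-3, 2) (q = Mul(Rational(-1, 2), Add(3, Mul(0, -1))) = Mul(Rational(-1, 2), Add(3, 0)) = Mul(Rational(-1, 2), 3) = Rational(-3, 2) ≈ -1.5000)
Function('E')(k, N) = Mul(2, I, Pow(3, Rational(1, 2))) (Function('E')(k, N) = Pow(Add(Mul(-18, 1), 6), Rational(1, 2)) = Pow(Add(-18, 6), Rational(1, 2)) = Pow(-12, Rational(1, 2)) = Mul(2, I, Pow(3, Rational(1, 2))))
Mul(q, Function('E')(16, L)) = Mul(Rational(-3, 2), Mul(2, I, Pow(3, Rational(1, 2)))) = Mul(-3, I, Pow(3, Rational(1, 2)))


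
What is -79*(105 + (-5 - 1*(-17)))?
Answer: -9243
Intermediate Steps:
-79*(105 + (-5 - 1*(-17))) = -79*(105 + (-5 + 17)) = -79*(105 + 12) = -79*117 = -9243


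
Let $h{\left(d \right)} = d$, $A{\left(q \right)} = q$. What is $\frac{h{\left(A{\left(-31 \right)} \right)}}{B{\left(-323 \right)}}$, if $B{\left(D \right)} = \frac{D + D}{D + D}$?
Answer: $-31$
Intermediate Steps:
$B{\left(D \right)} = 1$ ($B{\left(D \right)} = \frac{2 D}{2 D} = 2 D \frac{1}{2 D} = 1$)
$\frac{h{\left(A{\left(-31 \right)} \right)}}{B{\left(-323 \right)}} = - \frac{31}{1} = \left(-31\right) 1 = -31$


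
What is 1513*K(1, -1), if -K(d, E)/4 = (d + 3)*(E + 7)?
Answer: -145248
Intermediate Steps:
K(d, E) = -4*(3 + d)*(7 + E) (K(d, E) = -4*(d + 3)*(E + 7) = -4*(3 + d)*(7 + E))
1513*K(1, -1) = 1513*(-84 - 28*1 - 12*(-1) - 4*(-1)*1) = 1513*(-84 - 28 + 12 + 4) = 1513*(-96) = -145248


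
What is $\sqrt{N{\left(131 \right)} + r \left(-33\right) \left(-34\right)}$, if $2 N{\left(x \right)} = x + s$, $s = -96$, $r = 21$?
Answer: $\frac{\sqrt{94318}}{2} \approx 153.56$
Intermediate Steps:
$N{\left(x \right)} = -48 + \frac{x}{2}$ ($N{\left(x \right)} = \frac{x - 96}{2} = \frac{-96 + x}{2} = -48 + \frac{x}{2}$)
$\sqrt{N{\left(131 \right)} + r \left(-33\right) \left(-34\right)} = \sqrt{\left(-48 + \frac{1}{2} \cdot 131\right) + 21 \left(-33\right) \left(-34\right)} = \sqrt{\left(-48 + \frac{131}{2}\right) - -23562} = \sqrt{\frac{35}{2} + 23562} = \sqrt{\frac{47159}{2}} = \frac{\sqrt{94318}}{2}$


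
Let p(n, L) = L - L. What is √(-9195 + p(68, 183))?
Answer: I*√9195 ≈ 95.891*I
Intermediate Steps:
p(n, L) = 0
√(-9195 + p(68, 183)) = √(-9195 + 0) = √(-9195) = I*√9195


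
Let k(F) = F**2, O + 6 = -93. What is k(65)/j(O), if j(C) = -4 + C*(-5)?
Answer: 4225/491 ≈ 8.6049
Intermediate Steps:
O = -99 (O = -6 - 93 = -99)
j(C) = -4 - 5*C
k(65)/j(O) = 65**2/(-4 - 5*(-99)) = 4225/(-4 + 495) = 4225/491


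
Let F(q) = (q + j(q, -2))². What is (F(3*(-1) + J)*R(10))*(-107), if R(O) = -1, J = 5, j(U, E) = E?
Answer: 0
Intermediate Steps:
F(q) = (-2 + q)² (F(q) = (q - 2)² = (-2 + q)²)
(F(3*(-1) + J)*R(10))*(-107) = ((-2 + (3*(-1) + 5))²*(-1))*(-107) = ((-2 + (-3 + 5))²*(-1))*(-107) = ((-2 + 2)²*(-1))*(-107) = (0²*(-1))*(-107) = (0*(-1))*(-107) = 0*(-107) = 0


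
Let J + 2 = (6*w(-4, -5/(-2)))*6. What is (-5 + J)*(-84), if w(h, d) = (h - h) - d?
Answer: 8148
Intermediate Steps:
w(h, d) = -d (w(h, d) = 0 - d = -d)
J = -92 (J = -2 + (6*(-(-5)/(-2)))*6 = -2 + (6*(-(-5)*(-1)/2))*6 = -2 + (6*(-1*5/2))*6 = -2 + (6*(-5/2))*6 = -2 - 15*6 = -2 - 90 = -92)
(-5 + J)*(-84) = (-5 - 92)*(-84) = -97*(-84) = 8148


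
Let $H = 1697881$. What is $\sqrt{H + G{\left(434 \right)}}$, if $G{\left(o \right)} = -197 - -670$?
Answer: $3 \sqrt{188706} \approx 1303.2$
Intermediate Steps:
$G{\left(o \right)} = 473$ ($G{\left(o \right)} = -197 + 670 = 473$)
$\sqrt{H + G{\left(434 \right)}} = \sqrt{1697881 + 473} = \sqrt{1698354} = 3 \sqrt{188706}$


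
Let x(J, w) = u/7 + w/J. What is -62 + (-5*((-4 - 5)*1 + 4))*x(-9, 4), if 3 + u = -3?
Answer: -5956/63 ≈ -94.540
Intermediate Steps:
u = -6 (u = -3 - 3 = -6)
x(J, w) = -6/7 + w/J
-62 + (-5*((-4 - 5)*1 + 4))*x(-9, 4) = -62 + (-5*((-4 - 5)*1 + 4))*(-6/7 + 4/(-9)) = -62 + (-5*(-9*1 + 4))*(-6/7 + 4*(-1/9)) = -62 + (-5*(-9 + 4))*(-6/7 - 4/9) = -62 - 5*(-5)*(-82/63) = -62 + 25*(-82/63) = -62 - 2050/63 = -5956/63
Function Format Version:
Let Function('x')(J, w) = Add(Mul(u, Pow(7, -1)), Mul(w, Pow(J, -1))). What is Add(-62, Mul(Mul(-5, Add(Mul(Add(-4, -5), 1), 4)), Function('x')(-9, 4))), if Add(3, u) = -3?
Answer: Rational(-5956, 63) ≈ -94.540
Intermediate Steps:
u = -6 (u = Add(-3, -3) = -6)
Function('x')(J, w) = Add(Rational(-6, 7), Mul(w, Pow(J, -1))) (Function('x')(J, w) = Add(Mul(-6, Pow(7, -1)), Mul(w, Pow(J, -1))) = Add(Mul(-6, Rational(1, 7)), Mul(w, Pow(J, -1))) = Add(Rational(-6, 7), Mul(w, Pow(J, -1))))
Add(-62, Mul(Mul(-5, Add(Mul(Add(-4, -5), 1), 4)), Function('x')(-9, 4))) = Add(-62, Mul(Mul(-5, Add(Mul(Add(-4, -5), 1), 4)), Add(Rational(-6, 7), Mul(4, Pow(-9, -1))))) = Add(-62, Mul(Mul(-5, Add(Mul(-9, 1), 4)), Add(Rational(-6, 7), Mul(4, Rational(-1, 9))))) = Add(-62, Mul(Mul(-5, Add(-9, 4)), Add(Rational(-6, 7), Rational(-4, 9)))) = Add(-62, Mul(Mul(-5, -5), Rational(-82, 63))) = Add(-62, Mul(25, Rational(-82, 63))) = Add(-62, Rational(-2050, 63)) = Rational(-5956, 63)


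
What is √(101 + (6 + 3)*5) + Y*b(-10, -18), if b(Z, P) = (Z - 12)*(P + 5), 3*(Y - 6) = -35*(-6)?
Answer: 21736 + √146 ≈ 21748.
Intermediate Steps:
Y = 76 (Y = 6 + (-35*(-6))/3 = 6 + (⅓)*210 = 6 + 70 = 76)
b(Z, P) = (-12 + Z)*(5 + P)
√(101 + (6 + 3)*5) + Y*b(-10, -18) = √(101 + (6 + 3)*5) + 76*(-60 - 12*(-18) + 5*(-10) - 18*(-10)) = √(101 + 9*5) + 76*(-60 + 216 - 50 + 180) = √(101 + 45) + 76*286 = √146 + 21736 = 21736 + √146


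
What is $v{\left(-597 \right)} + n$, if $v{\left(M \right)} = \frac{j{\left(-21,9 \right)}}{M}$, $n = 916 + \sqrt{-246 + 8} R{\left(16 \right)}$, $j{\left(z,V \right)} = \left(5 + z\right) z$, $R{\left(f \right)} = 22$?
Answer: $\frac{182172}{199} + 22 i \sqrt{238} \approx 915.44 + 339.4 i$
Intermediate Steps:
$j{\left(z,V \right)} = z \left(5 + z\right)$
$n = 916 + 22 i \sqrt{238}$ ($n = 916 + \sqrt{-246 + 8} \cdot 22 = 916 + \sqrt{-238} \cdot 22 = 916 + i \sqrt{238} \cdot 22 = 916 + 22 i \sqrt{238} \approx 916.0 + 339.4 i$)
$v{\left(M \right)} = \frac{336}{M}$ ($v{\left(M \right)} = \frac{\left(-21\right) \left(5 - 21\right)}{M} = \frac{\left(-21\right) \left(-16\right)}{M} = \frac{336}{M}$)
$v{\left(-597 \right)} + n = \frac{336}{-597} + \left(916 + 22 i \sqrt{238}\right) = 336 \left(- \frac{1}{597}\right) + \left(916 + 22 i \sqrt{238}\right) = - \frac{112}{199} + \left(916 + 22 i \sqrt{238}\right) = \frac{182172}{199} + 22 i \sqrt{238}$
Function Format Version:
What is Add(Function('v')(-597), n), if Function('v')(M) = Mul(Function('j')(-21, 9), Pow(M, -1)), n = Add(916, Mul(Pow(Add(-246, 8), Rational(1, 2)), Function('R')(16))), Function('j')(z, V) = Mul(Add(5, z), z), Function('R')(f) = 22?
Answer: Add(Rational(182172, 199), Mul(22, I, Pow(238, Rational(1, 2)))) ≈ Add(915.44, Mul(339.40, I))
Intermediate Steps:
Function('j')(z, V) = Mul(z, Add(5, z))
n = Add(916, Mul(22, I, Pow(238, Rational(1, 2)))) (n = Add(916, Mul(Pow(Add(-246, 8), Rational(1, 2)), 22)) = Add(916, Mul(Pow(-238, Rational(1, 2)), 22)) = Add(916, Mul(Mul(I, Pow(238, Rational(1, 2))), 22)) = Add(916, Mul(22, I, Pow(238, Rational(1, 2)))) ≈ Add(916.00, Mul(339.40, I)))
Function('v')(M) = Mul(336, Pow(M, -1)) (Function('v')(M) = Mul(Mul(-21, Add(5, -21)), Pow(M, -1)) = Mul(Mul(-21, -16), Pow(M, -1)) = Mul(336, Pow(M, -1)))
Add(Function('v')(-597), n) = Add(Mul(336, Pow(-597, -1)), Add(916, Mul(22, I, Pow(238, Rational(1, 2))))) = Add(Mul(336, Rational(-1, 597)), Add(916, Mul(22, I, Pow(238, Rational(1, 2))))) = Add(Rational(-112, 199), Add(916, Mul(22, I, Pow(238, Rational(1, 2))))) = Add(Rational(182172, 199), Mul(22, I, Pow(238, Rational(1, 2))))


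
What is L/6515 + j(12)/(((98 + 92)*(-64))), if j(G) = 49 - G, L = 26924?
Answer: 65430957/15844480 ≈ 4.1296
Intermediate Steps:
L/6515 + j(12)/(((98 + 92)*(-64))) = 26924/6515 + (49 - 1*12)/(((98 + 92)*(-64))) = 26924*(1/6515) + (49 - 12)/((190*(-64))) = 26924/6515 + 37/(-12160) = 26924/6515 + 37*(-1/12160) = 26924/6515 - 37/12160 = 65430957/15844480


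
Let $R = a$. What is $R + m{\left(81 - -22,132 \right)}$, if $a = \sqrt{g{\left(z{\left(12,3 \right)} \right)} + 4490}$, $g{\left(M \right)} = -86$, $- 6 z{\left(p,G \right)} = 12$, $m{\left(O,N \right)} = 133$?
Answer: $133 + 2 \sqrt{1101} \approx 199.36$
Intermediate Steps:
$z{\left(p,G \right)} = -2$ ($z{\left(p,G \right)} = \left(- \frac{1}{6}\right) 12 = -2$)
$a = 2 \sqrt{1101}$ ($a = \sqrt{-86 + 4490} = \sqrt{4404} = 2 \sqrt{1101} \approx 66.363$)
$R = 2 \sqrt{1101} \approx 66.363$
$R + m{\left(81 - -22,132 \right)} = 2 \sqrt{1101} + 133 = 133 + 2 \sqrt{1101}$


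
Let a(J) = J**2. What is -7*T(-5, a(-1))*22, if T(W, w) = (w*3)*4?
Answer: -1848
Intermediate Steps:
T(W, w) = 12*w (T(W, w) = (3*w)*4 = 12*w)
-7*T(-5, a(-1))*22 = -84*(-1)**2*22 = -84*22 = -1848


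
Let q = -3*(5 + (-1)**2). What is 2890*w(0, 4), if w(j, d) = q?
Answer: -52020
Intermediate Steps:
q = -18 (q = -3*(5 + 1) = -3*6 = -18)
w(j, d) = -18
2890*w(0, 4) = 2890*(-18) = -52020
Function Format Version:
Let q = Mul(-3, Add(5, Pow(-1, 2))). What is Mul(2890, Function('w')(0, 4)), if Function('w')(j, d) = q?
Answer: -52020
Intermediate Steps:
q = -18 (q = Mul(-3, Add(5, 1)) = Mul(-3, 6) = -18)
Function('w')(j, d) = -18
Mul(2890, Function('w')(0, 4)) = Mul(2890, -18) = -52020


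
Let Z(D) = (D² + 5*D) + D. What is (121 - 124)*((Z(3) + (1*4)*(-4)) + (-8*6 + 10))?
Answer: 81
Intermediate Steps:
Z(D) = D² + 6*D
(121 - 124)*((Z(3) + (1*4)*(-4)) + (-8*6 + 10)) = (121 - 124)*((3*(6 + 3) + (1*4)*(-4)) + (-8*6 + 10)) = -3*((3*9 + 4*(-4)) + (-48 + 10)) = -3*((27 - 16) - 38) = -3*(11 - 38) = -3*(-27) = 81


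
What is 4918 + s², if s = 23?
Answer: 5447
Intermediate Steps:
4918 + s² = 4918 + 23² = 4918 + 529 = 5447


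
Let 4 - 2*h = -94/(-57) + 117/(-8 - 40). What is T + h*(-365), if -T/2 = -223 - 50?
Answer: -598051/1824 ≈ -327.88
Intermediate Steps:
h = 4367/1824 (h = 2 - (-94/(-57) + 117/(-8 - 40))/2 = 2 - (-94*(-1/57) + 117/(-48))/2 = 2 - (94/57 + 117*(-1/48))/2 = 2 - (94/57 - 39/16)/2 = 2 - ½*(-719/912) = 2 + 719/1824 = 4367/1824 ≈ 2.3942)
T = 546 (T = -2*(-223 - 50) = -2*(-273) = 546)
T + h*(-365) = 546 + (4367/1824)*(-365) = 546 - 1593955/1824 = -598051/1824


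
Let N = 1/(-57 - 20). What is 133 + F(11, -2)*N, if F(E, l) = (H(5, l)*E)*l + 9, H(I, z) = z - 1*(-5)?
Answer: 10298/77 ≈ 133.74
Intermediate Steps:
H(I, z) = 5 + z (H(I, z) = z + 5 = 5 + z)
F(E, l) = 9 + E*l*(5 + l) (F(E, l) = ((5 + l)*E)*l + 9 = (E*(5 + l))*l + 9 = E*l*(5 + l) + 9 = 9 + E*l*(5 + l))
N = -1/77 (N = 1/(-77) = -1/77 ≈ -0.012987)
133 + F(11, -2)*N = 133 + (9 + 11*(-2)*(5 - 2))*(-1/77) = 133 + (9 + 11*(-2)*3)*(-1/77) = 133 + (9 - 66)*(-1/77) = 133 - 57*(-1/77) = 133 + 57/77 = 10298/77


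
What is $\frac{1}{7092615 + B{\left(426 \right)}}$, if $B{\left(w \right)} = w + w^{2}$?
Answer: $\frac{1}{7274517} \approx 1.3747 \cdot 10^{-7}$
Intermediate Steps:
$\frac{1}{7092615 + B{\left(426 \right)}} = \frac{1}{7092615 + 426 \left(1 + 426\right)} = \frac{1}{7092615 + 426 \cdot 427} = \frac{1}{7092615 + 181902} = \frac{1}{7274517}$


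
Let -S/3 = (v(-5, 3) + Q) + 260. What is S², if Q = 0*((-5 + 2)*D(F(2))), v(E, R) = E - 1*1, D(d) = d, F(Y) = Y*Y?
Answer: 580644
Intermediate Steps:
F(Y) = Y²
v(E, R) = -1 + E (v(E, R) = E - 1 = -1 + E)
Q = 0 (Q = 0*((-5 + 2)*2²) = 0*(-3*4) = 0*(-12) = 0)
S = -762 (S = -3*(((-1 - 5) + 0) + 260) = -3*((-6 + 0) + 260) = -3*(-6 + 260) = -3*254 = -762)
S² = (-762)² = 580644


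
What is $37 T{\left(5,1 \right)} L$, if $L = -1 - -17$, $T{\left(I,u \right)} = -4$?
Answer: $-2368$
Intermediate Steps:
$L = 16$ ($L = -1 + 17 = 16$)
$37 T{\left(5,1 \right)} L = 37 \left(-4\right) 16 = \left(-148\right) 16 = -2368$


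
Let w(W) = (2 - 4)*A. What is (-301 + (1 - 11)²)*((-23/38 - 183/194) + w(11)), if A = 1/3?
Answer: 820616/1843 ≈ 445.26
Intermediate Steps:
A = ⅓ ≈ 0.33333
w(W) = -⅔ (w(W) = (2 - 4)*(⅓) = -2*⅓ = -⅔)
(-301 + (1 - 11)²)*((-23/38 - 183/194) + w(11)) = (-301 + (1 - 11)²)*((-23/38 - 183/194) - ⅔) = (-301 + (-10)²)*((-23*1/38 - 183*1/194) - ⅔) = (-301 + 100)*((-23/38 - 183/194) - ⅔) = -201*(-2854/1843 - ⅔) = -201*(-12248/5529) = 820616/1843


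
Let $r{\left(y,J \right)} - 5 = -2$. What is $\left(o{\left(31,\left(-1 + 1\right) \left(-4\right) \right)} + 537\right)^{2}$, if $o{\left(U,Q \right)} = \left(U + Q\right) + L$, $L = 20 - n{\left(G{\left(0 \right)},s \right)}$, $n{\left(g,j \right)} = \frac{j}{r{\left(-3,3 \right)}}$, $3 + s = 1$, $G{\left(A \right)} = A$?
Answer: $\frac{3118756}{9} \approx 3.4653 \cdot 10^{5}$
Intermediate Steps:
$s = -2$ ($s = -3 + 1 = -2$)
$r{\left(y,J \right)} = 3$ ($r{\left(y,J \right)} = 5 - 2 = 3$)
$n{\left(g,j \right)} = \frac{j}{3}$
$L = \frac{62}{3}$ ($L = 20 - \frac{1}{3} \left(-2\right) = 20 - - \frac{2}{3} = 20 + \frac{2}{3} = \frac{62}{3} \approx 20.667$)
$o{\left(U,Q \right)} = \frac{62}{3} + Q + U$ ($o{\left(U,Q \right)} = \left(U + Q\right) + \frac{62}{3} = \left(Q + U\right) + \frac{62}{3} = \frac{62}{3} + Q + U$)
$\left(o{\left(31,\left(-1 + 1\right) \left(-4\right) \right)} + 537\right)^{2} = \left(\left(\frac{62}{3} + \left(-1 + 1\right) \left(-4\right) + 31\right) + 537\right)^{2} = \left(\left(\frac{62}{3} + 0 \left(-4\right) + 31\right) + 537\right)^{2} = \left(\left(\frac{62}{3} + 0 + 31\right) + 537\right)^{2} = \left(\frac{155}{3} + 537\right)^{2} = \left(\frac{1766}{3}\right)^{2} = \frac{3118756}{9}$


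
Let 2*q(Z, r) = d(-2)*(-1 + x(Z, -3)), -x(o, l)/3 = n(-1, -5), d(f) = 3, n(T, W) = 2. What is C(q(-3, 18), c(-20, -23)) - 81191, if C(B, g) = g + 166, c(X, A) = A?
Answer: -81048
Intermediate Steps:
x(o, l) = -6 (x(o, l) = -3*2 = -6)
q(Z, r) = -21/2 (q(Z, r) = (3*(-1 - 6))/2 = (3*(-7))/2 = (½)*(-21) = -21/2)
C(B, g) = 166 + g
C(q(-3, 18), c(-20, -23)) - 81191 = (166 - 23) - 81191 = 143 - 81191 = -81048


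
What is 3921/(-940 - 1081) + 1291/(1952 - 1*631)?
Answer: -2570530/2669741 ≈ -0.96284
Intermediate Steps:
3921/(-940 - 1081) + 1291/(1952 - 1*631) = 3921/(-2021) + 1291/(1952 - 631) = 3921*(-1/2021) + 1291/1321 = -3921/2021 + 1291*(1/1321) = -3921/2021 + 1291/1321 = -2570530/2669741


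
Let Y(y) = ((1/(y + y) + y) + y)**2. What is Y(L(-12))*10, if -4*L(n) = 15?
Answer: 52441/90 ≈ 582.68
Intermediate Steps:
L(n) = -15/4 (L(n) = -1/4*15 = -15/4)
Y(y) = (1/(2*y) + 2*y)**2 (Y(y) = ((1/(2*y) + y) + y)**2 = ((y + 1/(2*y)) + y)**2 = (1/(2*y) + 2*y)**2)
Y(L(-12))*10 = ((1 + 4*(-15/4)**2)**2/(4*(-15/4)**2))*10 = ((1/4)*(16/225)*(1 + 4*(225/16))**2)*10 = ((1/4)*(16/225)*(1 + 225/4)**2)*10 = ((1/4)*(16/225)*(229/4)**2)*10 = ((1/4)*(16/225)*(52441/16))*10 = (52441/900)*10 = 52441/90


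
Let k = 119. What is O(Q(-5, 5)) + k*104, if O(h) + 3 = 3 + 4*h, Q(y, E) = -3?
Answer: 12364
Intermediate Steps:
O(h) = 4*h (O(h) = -3 + (3 + 4*h) = 4*h)
O(Q(-5, 5)) + k*104 = 4*(-3) + 119*104 = -12 + 12376 = 12364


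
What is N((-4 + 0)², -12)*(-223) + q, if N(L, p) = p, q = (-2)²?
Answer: 2680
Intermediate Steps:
q = 4
N((-4 + 0)², -12)*(-223) + q = -12*(-223) + 4 = 2676 + 4 = 2680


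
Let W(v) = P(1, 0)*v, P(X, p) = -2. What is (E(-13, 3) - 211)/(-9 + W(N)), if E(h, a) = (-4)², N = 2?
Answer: 15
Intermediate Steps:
E(h, a) = 16
W(v) = -2*v
(E(-13, 3) - 211)/(-9 + W(N)) = (16 - 211)/(-9 - 2*2) = -195/(-9 - 4) = -195/(-13) = -195*(-1/13) = 15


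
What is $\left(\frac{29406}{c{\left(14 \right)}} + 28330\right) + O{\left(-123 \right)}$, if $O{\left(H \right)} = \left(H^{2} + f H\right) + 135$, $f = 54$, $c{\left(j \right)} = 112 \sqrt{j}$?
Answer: $36952 + \frac{14703 \sqrt{14}}{784} \approx 37022.0$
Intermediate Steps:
$O{\left(H \right)} = 135 + H^{2} + 54 H$ ($O{\left(H \right)} = \left(H^{2} + 54 H\right) + 135 = 135 + H^{2} + 54 H$)
$\left(\frac{29406}{c{\left(14 \right)}} + 28330\right) + O{\left(-123 \right)} = \left(\frac{29406}{112 \sqrt{14}} + 28330\right) + \left(135 + \left(-123\right)^{2} + 54 \left(-123\right)\right) = \left(29406 \frac{\sqrt{14}}{1568} + 28330\right) + \left(135 + 15129 - 6642\right) = \left(\frac{14703 \sqrt{14}}{784} + 28330\right) + 8622 = \left(28330 + \frac{14703 \sqrt{14}}{784}\right) + 8622 = 36952 + \frac{14703 \sqrt{14}}{784}$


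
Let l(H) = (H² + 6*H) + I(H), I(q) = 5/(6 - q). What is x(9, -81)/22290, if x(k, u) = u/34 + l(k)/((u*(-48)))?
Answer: -58199/552479940 ≈ -0.00010534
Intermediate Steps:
l(H) = H² - 5/(-6 + H) + 6*H (l(H) = (H² + 6*H) - 5/(-6 + H) = H² - 5/(-6 + H) + 6*H)
x(k, u) = u/34 - (-5 + k³ - 36*k)/(48*u*(-6 + k)) (x(k, u) = u/34 + ((-5 + k³ - 36*k)/(-6 + k))/((u*(-48))) = u*(1/34) + ((-5 + k³ - 36*k)/(-6 + k))/((-48*u)) = u/34 + ((-5 + k³ - 36*k)/(-6 + k))*(-1/(48*u)) = u/34 - (-5 + k³ - 36*k)/(48*u*(-6 + k)))
x(9, -81)/22290 = ((1/816)*(85 + 24*(-81)²*(-6 + 9) - 17*9*(-6 + 9)*(6 + 9))/(-81*(-6 + 9)))/22290 = ((1/816)*(-1/81)*(85 + 24*6561*3 - 17*9*3*15)/3)*(1/22290) = ((1/816)*(-1/81)*(⅓)*(85 + 472392 - 6885))*(1/22290) = ((1/816)*(-1/81)*(⅓)*465592)*(1/22290) = -58199/24786*1/22290 = -58199/552479940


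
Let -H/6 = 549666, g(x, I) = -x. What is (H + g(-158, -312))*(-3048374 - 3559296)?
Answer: 21791025217460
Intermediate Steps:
H = -3297996 (H = -6*549666 = -3297996)
(H + g(-158, -312))*(-3048374 - 3559296) = (-3297996 - 1*(-158))*(-3048374 - 3559296) = (-3297996 + 158)*(-6607670) = -3297838*(-6607670) = 21791025217460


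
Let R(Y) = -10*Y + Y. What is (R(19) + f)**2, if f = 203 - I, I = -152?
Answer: 33856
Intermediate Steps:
R(Y) = -9*Y
f = 355 (f = 203 - 1*(-152) = 203 + 152 = 355)
(R(19) + f)**2 = (-9*19 + 355)**2 = (-171 + 355)**2 = 184**2 = 33856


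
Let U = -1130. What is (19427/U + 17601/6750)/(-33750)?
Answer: 927026/2145234375 ≈ 0.00043213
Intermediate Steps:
(19427/U + 17601/6750)/(-33750) = (19427/(-1130) + 17601/6750)/(-33750) = (19427*(-1/1130) + 17601*(1/6750))*(-1/33750) = (-19427/1130 + 5867/2250)*(-1/33750) = -1854052/127125*(-1/33750) = 927026/2145234375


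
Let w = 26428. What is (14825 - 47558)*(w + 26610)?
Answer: -1736092854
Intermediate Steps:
(14825 - 47558)*(w + 26610) = (14825 - 47558)*(26428 + 26610) = -32733*53038 = -1736092854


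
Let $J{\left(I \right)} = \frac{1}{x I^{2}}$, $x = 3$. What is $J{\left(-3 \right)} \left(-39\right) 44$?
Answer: $- \frac{572}{9} \approx -63.556$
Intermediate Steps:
$J{\left(I \right)} = \frac{1}{3 I^{2}}$
$J{\left(-3 \right)} \left(-39\right) 44 = \frac{1}{3 \cdot 9} \left(-39\right) 44 = \frac{1}{3} \cdot \frac{1}{9} \left(-39\right) 44 = \frac{1}{27} \left(-39\right) 44 = \left(- \frac{13}{9}\right) 44 = - \frac{572}{9}$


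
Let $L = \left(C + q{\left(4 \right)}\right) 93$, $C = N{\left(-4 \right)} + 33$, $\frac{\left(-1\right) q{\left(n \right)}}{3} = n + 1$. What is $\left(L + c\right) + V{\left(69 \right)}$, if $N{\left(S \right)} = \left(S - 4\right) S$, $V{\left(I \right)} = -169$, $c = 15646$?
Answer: $20127$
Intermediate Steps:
$q{\left(n \right)} = -3 - 3 n$ ($q{\left(n \right)} = - 3 \left(n + 1\right) = - 3 \left(1 + n\right) = -3 - 3 n$)
$N{\left(S \right)} = S \left(-4 + S\right)$ ($N{\left(S \right)} = \left(-4 + S\right) S = S \left(-4 + S\right)$)
$C = 65$ ($C = - 4 \left(-4 - 4\right) + 33 = \left(-4\right) \left(-8\right) + 33 = 32 + 33 = 65$)
$L = 4650$ ($L = \left(65 - 15\right) 93 = 50 \cdot 93 = 4650$)
$\left(L + c\right) + V{\left(69 \right)} = \left(4650 + 15646\right) - 169 = 20296 - 169 = 20127$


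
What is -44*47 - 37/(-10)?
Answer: -20643/10 ≈ -2064.3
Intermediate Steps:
-44*47 - 37/(-10) = -2068 - 37*(-⅒) = -2068 + 37/10 = -20643/10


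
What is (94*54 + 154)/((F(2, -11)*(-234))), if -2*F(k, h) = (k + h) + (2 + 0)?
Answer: -5230/819 ≈ -6.3858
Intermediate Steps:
F(k, h) = -1 - h/2 - k/2 (F(k, h) = -((k + h) + (2 + 0))/2 = -((h + k) + 2)/2 = -(2 + h + k)/2 = -1 - h/2 - k/2)
(94*54 + 154)/((F(2, -11)*(-234))) = (94*54 + 154)/(((-1 - 1/2*(-11) - 1/2*2)*(-234))) = (5076 + 154)/(((-1 + 11/2 - 1)*(-234))) = 5230/(((7/2)*(-234))) = 5230/(-819) = 5230*(-1/819) = -5230/819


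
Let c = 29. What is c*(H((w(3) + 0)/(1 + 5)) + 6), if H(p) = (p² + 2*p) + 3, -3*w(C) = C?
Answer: 9077/36 ≈ 252.14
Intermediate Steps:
w(C) = -C/3
H(p) = 3 + p² + 2*p
c*(H((w(3) + 0)/(1 + 5)) + 6) = 29*((3 + ((-⅓*3 + 0)/(1 + 5))² + 2*((-⅓*3 + 0)/(1 + 5))) + 6) = 29*((3 + ((-1 + 0)/6)² + 2*((-1 + 0)/6)) + 6) = 29*((3 + (-1*⅙)² + 2*(-1*⅙)) + 6) = 29*((3 + (-⅙)² + 2*(-⅙)) + 6) = 29*((3 + 1/36 - ⅓) + 6) = 29*(97/36 + 6) = 29*(313/36) = 9077/36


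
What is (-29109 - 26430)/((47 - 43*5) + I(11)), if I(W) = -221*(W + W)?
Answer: 55539/5030 ≈ 11.042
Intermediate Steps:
I(W) = -442*W
(-29109 - 26430)/((47 - 43*5) + I(11)) = (-29109 - 26430)/((47 - 43*5) - 442*11) = -55539/((47 - 215) - 4862) = -55539/(-168 - 4862) = -55539/(-5030) = -55539*(-1/5030) = 55539/5030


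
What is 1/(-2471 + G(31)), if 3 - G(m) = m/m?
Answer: -1/2469 ≈ -0.00040502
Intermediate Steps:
G(m) = 2 (G(m) = 3 - m/m = 3 - 1*1 = 3 - 1 = 2)
1/(-2471 + G(31)) = 1/(-2471 + 2) = 1/(-2469) = -1/2469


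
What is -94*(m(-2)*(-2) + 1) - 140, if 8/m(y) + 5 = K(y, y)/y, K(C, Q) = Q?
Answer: -610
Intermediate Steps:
m(y) = -2 (m(y) = 8/(-5 + y/y) = 8/(-5 + 1) = 8/(-4) = 8*(-¼) = -2)
-94*(m(-2)*(-2) + 1) - 140 = -94*(-2*(-2) + 1) - 140 = -94*(4 + 1) - 140 = -94*5 - 140 = -470 - 140 = -610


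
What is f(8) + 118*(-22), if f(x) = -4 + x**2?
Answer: -2536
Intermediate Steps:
f(8) + 118*(-22) = (-4 + 8**2) + 118*(-22) = (-4 + 64) - 2596 = 60 - 2596 = -2536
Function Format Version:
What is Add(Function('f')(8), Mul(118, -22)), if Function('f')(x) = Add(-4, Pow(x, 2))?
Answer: -2536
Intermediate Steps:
Add(Function('f')(8), Mul(118, -22)) = Add(Add(-4, Pow(8, 2)), Mul(118, -22)) = Add(Add(-4, 64), -2596) = Add(60, -2596) = -2536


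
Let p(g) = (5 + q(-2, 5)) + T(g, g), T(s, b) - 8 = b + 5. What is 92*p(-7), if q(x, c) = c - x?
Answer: 1656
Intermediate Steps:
T(s, b) = 13 + b (T(s, b) = 8 + (b + 5) = 8 + (5 + b) = 13 + b)
p(g) = 25 + g (p(g) = (5 + (5 - 1*(-2))) + (13 + g) = (5 + (5 + 2)) + (13 + g) = (5 + 7) + (13 + g) = 12 + (13 + g) = 25 + g)
92*p(-7) = 92*(25 - 7) = 92*18 = 1656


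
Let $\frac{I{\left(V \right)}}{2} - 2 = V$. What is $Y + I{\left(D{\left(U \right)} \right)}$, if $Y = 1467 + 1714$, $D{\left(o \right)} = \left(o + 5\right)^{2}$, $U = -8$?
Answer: $3203$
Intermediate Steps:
$D{\left(o \right)} = \left(5 + o\right)^{2}$
$I{\left(V \right)} = 4 + 2 V$
$Y = 3181$
$Y + I{\left(D{\left(U \right)} \right)} = 3181 + \left(4 + 2 \left(5 - 8\right)^{2}\right) = 3181 + \left(4 + 2 \left(-3\right)^{2}\right) = 3181 + \left(4 + 2 \cdot 9\right) = 3181 + \left(4 + 18\right) = 3181 + 22 = 3203$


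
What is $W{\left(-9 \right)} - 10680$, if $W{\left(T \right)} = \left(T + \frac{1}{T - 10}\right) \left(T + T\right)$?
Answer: $- \frac{199824}{19} \approx -10517.0$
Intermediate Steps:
$W{\left(T \right)} = 2 T \left(T + \frac{1}{-10 + T}\right)$ ($W{\left(T \right)} = \left(T + \frac{1}{-10 + T}\right) 2 T = 2 T \left(T + \frac{1}{-10 + T}\right)$)
$W{\left(-9 \right)} - 10680 = 2 \left(-9\right) \frac{1}{-10 - 9} \left(1 + \left(-9\right)^{2} - -90\right) - 10680 = 2 \left(-9\right) \frac{1}{-19} \left(1 + 81 + 90\right) - 10680 = 2 \left(-9\right) \left(- \frac{1}{19}\right) 172 - 10680 = \frac{3096}{19} - 10680 = - \frac{199824}{19}$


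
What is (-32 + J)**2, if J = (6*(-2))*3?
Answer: 4624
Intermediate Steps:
J = -36 (J = -12*3 = -36)
(-32 + J)**2 = (-32 - 36)**2 = (-68)**2 = 4624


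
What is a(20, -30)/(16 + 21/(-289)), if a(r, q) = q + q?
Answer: -17340/4603 ≈ -3.7671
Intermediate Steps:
a(r, q) = 2*q
a(20, -30)/(16 + 21/(-289)) = (2*(-30))/(16 + 21/(-289)) = -60/(16 + 21*(-1/289)) = -60/(16 - 21/289) = -60/4603/289 = -60*289/4603 = -17340/4603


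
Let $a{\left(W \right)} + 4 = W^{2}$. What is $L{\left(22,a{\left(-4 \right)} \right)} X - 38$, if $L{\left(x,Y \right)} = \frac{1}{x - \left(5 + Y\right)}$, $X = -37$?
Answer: $- \frac{227}{5} \approx -45.4$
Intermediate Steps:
$a{\left(W \right)} = -4 + W^{2}$
$L{\left(x,Y \right)} = \frac{1}{-5 + x - Y}$
$L{\left(22,a{\left(-4 \right)} \right)} X - 38 = \frac{1}{-5 + 22 - \left(-4 + \left(-4\right)^{2}\right)} \left(-37\right) - 38 = \frac{1}{-5 + 22 - \left(-4 + 16\right)} \left(-37\right) + \left(-74 + 36\right) = \frac{1}{-5 + 22 - 12} \left(-37\right) - 38 = \frac{1}{5} \left(-37\right) - 38 = - \frac{37}{5} - 38 = - \frac{227}{5}$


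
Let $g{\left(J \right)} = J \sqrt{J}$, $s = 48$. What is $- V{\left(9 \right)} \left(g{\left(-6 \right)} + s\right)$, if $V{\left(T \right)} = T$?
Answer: $-432 + 54 i \sqrt{6} \approx -432.0 + 132.27 i$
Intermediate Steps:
$g{\left(J \right)} = J^{\frac{3}{2}}$
$- V{\left(9 \right)} \left(g{\left(-6 \right)} + s\right) = - 9 \left(\left(-6\right)^{\frac{3}{2}} + 48\right) = - 9 \left(- 6 i \sqrt{6} + 48\right) = - 9 \left(48 - 6 i \sqrt{6}\right) = - (432 - 54 i \sqrt{6}) = -432 + 54 i \sqrt{6}$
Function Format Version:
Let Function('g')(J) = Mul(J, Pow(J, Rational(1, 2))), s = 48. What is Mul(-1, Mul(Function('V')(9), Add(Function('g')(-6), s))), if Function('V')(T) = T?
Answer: Add(-432, Mul(54, I, Pow(6, Rational(1, 2)))) ≈ Add(-432.00, Mul(132.27, I))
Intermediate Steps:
Function('g')(J) = Pow(J, Rational(3, 2))
Mul(-1, Mul(Function('V')(9), Add(Function('g')(-6), s))) = Mul(-1, Mul(9, Add(Pow(-6, Rational(3, 2)), 48))) = Mul(-1, Mul(9, Add(Mul(-6, I, Pow(6, Rational(1, 2))), 48))) = Mul(-1, Mul(9, Add(48, Mul(-6, I, Pow(6, Rational(1, 2)))))) = Mul(-1, Add(432, Mul(-54, I, Pow(6, Rational(1, 2))))) = Add(-432, Mul(54, I, Pow(6, Rational(1, 2))))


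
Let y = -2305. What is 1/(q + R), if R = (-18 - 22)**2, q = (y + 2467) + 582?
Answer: 1/2344 ≈ 0.00042662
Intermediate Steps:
q = 744 (q = (-2305 + 2467) + 582 = 162 + 582 = 744)
R = 1600 (R = (-40)**2 = 1600)
1/(q + R) = 1/(744 + 1600) = 1/2344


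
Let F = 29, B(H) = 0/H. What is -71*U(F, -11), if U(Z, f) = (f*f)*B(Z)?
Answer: 0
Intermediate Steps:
B(H) = 0
U(Z, f) = 0 (U(Z, f) = (f*f)*0 = f²*0 = 0)
-71*U(F, -11) = -71*0 = 0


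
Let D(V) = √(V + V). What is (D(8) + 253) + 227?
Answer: 484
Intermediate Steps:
D(V) = √2*√V (D(V) = √(2*V) = √2*√V)
(D(8) + 253) + 227 = (√2*√8 + 253) + 227 = (√2*(2*√2) + 253) + 227 = (4 + 253) + 227 = 257 + 227 = 484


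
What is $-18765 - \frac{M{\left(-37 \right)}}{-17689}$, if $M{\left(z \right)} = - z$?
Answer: $- \frac{331934048}{17689} \approx -18765.0$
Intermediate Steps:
$-18765 - \frac{M{\left(-37 \right)}}{-17689} = -18765 - \frac{\left(-1\right) \left(-37\right)}{-17689} = -18765 - 37 \left(- \frac{1}{17689}\right) = -18765 - - \frac{37}{17689} = -18765 + \frac{37}{17689} = - \frac{331934048}{17689}$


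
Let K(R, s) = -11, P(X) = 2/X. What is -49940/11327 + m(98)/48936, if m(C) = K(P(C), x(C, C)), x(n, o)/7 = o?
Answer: -2443988437/554298072 ≈ -4.4092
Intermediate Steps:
x(n, o) = 7*o
m(C) = -11
-49940/11327 + m(98)/48936 = -49940/11327 - 11/48936 = -2443988437/554298072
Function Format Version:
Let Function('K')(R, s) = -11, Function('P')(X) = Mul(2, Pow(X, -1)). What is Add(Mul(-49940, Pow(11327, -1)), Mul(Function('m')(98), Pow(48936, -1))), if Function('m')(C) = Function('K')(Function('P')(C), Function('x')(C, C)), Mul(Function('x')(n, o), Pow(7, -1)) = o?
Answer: Rational(-2443988437, 554298072) ≈ -4.4092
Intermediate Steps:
Function('x')(n, o) = Mul(7, o)
Function('m')(C) = -11
Add(Mul(-49940, Pow(11327, -1)), Mul(Function('m')(98), Pow(48936, -1))) = Add(Mul(-49940, Pow(11327, -1)), Mul(-11, Pow(48936, -1))) = Add(Mul(-49940, Rational(1, 11327)), Mul(-11, Rational(1, 48936))) = Add(Rational(-49940, 11327), Rational(-11, 48936)) = Rational(-2443988437, 554298072)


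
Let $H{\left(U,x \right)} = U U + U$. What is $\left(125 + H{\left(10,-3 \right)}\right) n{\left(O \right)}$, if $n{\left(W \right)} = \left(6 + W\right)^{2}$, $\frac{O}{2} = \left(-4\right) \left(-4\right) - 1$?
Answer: $304560$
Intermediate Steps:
$H{\left(U,x \right)} = U + U^{2}$ ($H{\left(U,x \right)} = U^{2} + U = U + U^{2}$)
$O = 30$ ($O = 2 \left(\left(-4\right) \left(-4\right) - 1\right) = 2 \left(16 - 1\right) = 2 \cdot 15 = 30$)
$\left(125 + H{\left(10,-3 \right)}\right) n{\left(O \right)} = \left(125 + 10 \left(1 + 10\right)\right) \left(6 + 30\right)^{2} = \left(125 + 10 \cdot 11\right) 36^{2} = \left(125 + 110\right) 1296 = 235 \cdot 1296 = 304560$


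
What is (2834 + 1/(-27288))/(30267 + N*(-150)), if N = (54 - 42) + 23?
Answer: 77334191/682663896 ≈ 0.11328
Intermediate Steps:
N = 35 (N = 12 + 23 = 35)
(2834 + 1/(-27288))/(30267 + N*(-150)) = (2834 + 1/(-27288))/(30267 + 35*(-150)) = (2834 - 1/27288)/(30267 - 5250) = (77334191/27288)/25017 = (77334191/27288)*(1/25017) = 77334191/682663896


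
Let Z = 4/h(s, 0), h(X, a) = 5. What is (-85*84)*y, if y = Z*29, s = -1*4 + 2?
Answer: -165648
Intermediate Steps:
s = -2 (s = -4 + 2 = -2)
Z = 4/5 ≈ 0.80000
y = 116/5 (y = (4/5)*29 = 116/5 ≈ 23.200)
(-85*84)*y = -85*84*(116/5) = -7140*116/5 = -165648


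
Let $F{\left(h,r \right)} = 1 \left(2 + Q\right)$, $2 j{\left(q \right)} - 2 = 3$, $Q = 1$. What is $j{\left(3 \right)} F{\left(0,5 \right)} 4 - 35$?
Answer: $-5$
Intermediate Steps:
$j{\left(q \right)} = \frac{5}{2}$ ($j{\left(q \right)} = 1 + \frac{1}{2} \cdot 3 = 1 + \frac{3}{2} = \frac{5}{2}$)
$F{\left(h,r \right)} = 3$ ($F{\left(h,r \right)} = 1 \left(2 + 1\right) = 1 \cdot 3 = 3$)
$j{\left(3 \right)} F{\left(0,5 \right)} 4 - 35 = \frac{5 \cdot 3 \cdot 4}{2} - 35 = \frac{5}{2} \cdot 12 - 35 = 30 - 35 = -5$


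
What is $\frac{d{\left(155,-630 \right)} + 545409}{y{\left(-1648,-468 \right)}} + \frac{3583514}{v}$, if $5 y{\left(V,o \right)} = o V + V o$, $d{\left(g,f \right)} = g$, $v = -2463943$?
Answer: $\frac{298380577717}{950175266976} \approx 0.31403$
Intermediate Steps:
$y{\left(V,o \right)} = \frac{2 V o}{5}$ ($y{\left(V,o \right)} = \frac{o V + V o}{5} = \frac{V o + V o}{5} = \frac{2 V o}{5}$)
$\frac{d{\left(155,-630 \right)} + 545409}{y{\left(-1648,-468 \right)}} + \frac{3583514}{v} = \frac{155 + 545409}{\frac{2}{5} \left(-1648\right) \left(-468\right)} + \frac{3583514}{-2463943} = \frac{545564}{\frac{1542528}{5}} + 3583514 \left(- \frac{1}{2463943}\right) = 545564 \cdot \frac{5}{1542528} - \frac{3583514}{2463943} = \frac{681955}{385632} - \frac{3583514}{2463943} = \frac{298380577717}{950175266976}$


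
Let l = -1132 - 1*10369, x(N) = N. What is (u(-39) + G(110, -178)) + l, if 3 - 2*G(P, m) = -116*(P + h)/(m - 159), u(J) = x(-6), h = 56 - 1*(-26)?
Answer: -7776979/674 ≈ -11539.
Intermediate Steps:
h = 82 (h = 56 + 26 = 82)
u(J) = -6
l = -11501 (l = -1132 - 10369 = -11501)
G(P, m) = 3/2 + 58*(82 + P)/(-159 + m) (G(P, m) = 3/2 - (-58)/((m - 159)/(P + 82)) = 3/2 - (-58)/((-159 + m)/(82 + P)) = 3/2 - (-58)*(82 + P)/(-159 + m) = 3/2 + 58*(82 + P)/(-159 + m))
(u(-39) + G(110, -178)) + l = (-6 + (9035 + 3*(-178) + 116*110)/(2*(-159 - 178))) - 11501 = (-6 + (½)*(9035 - 534 + 12760)/(-337)) - 11501 = (-6 + (½)*(-1/337)*21261) - 11501 = (-6 - 21261/674) - 11501 = -25305/674 - 11501 = -7776979/674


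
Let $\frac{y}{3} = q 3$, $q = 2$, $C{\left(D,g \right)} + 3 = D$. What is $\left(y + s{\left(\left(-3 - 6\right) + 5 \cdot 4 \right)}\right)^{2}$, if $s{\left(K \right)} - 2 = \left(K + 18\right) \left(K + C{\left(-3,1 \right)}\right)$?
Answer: $27225$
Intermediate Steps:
$C{\left(D,g \right)} = -3 + D$
$y = 18$ ($y = 3 \cdot 2 \cdot 3 = 3 \cdot 6 = 18$)
$s{\left(K \right)} = 2 + \left(-6 + K\right) \left(18 + K\right)$ ($s{\left(K \right)} = 2 + \left(K + 18\right) \left(K - 6\right) = 2 + \left(18 + K\right) \left(K - 6\right) = 2 + \left(18 + K\right) \left(-6 + K\right) = 2 + \left(-6 + K\right) \left(18 + K\right)$)
$\left(y + s{\left(\left(-3 - 6\right) + 5 \cdot 4 \right)}\right)^{2} = \left(18 + \left(-106 + \left(\left(-3 - 6\right) + 5 \cdot 4\right)^{2} + 12 \left(\left(-3 - 6\right) + 5 \cdot 4\right)\right)\right)^{2} = \left(18 + \left(-106 + \left(\left(-3 - 6\right) + 20\right)^{2} + 12 \left(\left(-3 - 6\right) + 20\right)\right)\right)^{2} = \left(18 + \left(-106 + \left(-9 + 20\right)^{2} + 12 \left(-9 + 20\right)\right)\right)^{2} = \left(18 + \left(-106 + 11^{2} + 12 \cdot 11\right)\right)^{2} = \left(18 + \left(-106 + 121 + 132\right)\right)^{2} = \left(18 + 147\right)^{2} = 165^{2} = 27225$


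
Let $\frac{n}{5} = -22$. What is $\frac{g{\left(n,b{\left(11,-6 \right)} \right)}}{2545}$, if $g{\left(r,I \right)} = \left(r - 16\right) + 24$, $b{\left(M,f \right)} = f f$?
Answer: $- \frac{102}{2545} \approx -0.040079$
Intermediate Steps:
$n = -110$ ($n = 5 \left(-22\right) = -110$)
$b{\left(M,f \right)} = f^{2}$
$g{\left(r,I \right)} = 8 + r$ ($g{\left(r,I \right)} = \left(-16 + r\right) + 24 = 8 + r$)
$\frac{g{\left(n,b{\left(11,-6 \right)} \right)}}{2545} = \frac{8 - 110}{2545} = \left(-102\right) \frac{1}{2545} = - \frac{102}{2545}$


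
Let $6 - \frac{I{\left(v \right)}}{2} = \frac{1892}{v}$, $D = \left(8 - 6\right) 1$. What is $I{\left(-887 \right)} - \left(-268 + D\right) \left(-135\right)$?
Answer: $- \frac{31837742}{887} \approx -35894.0$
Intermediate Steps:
$D = 2$ ($D = 2 \cdot 1 = 2$)
$I{\left(v \right)} = 12 - \frac{3784}{v}$ ($I{\left(v \right)} = 12 - 2 \frac{1892}{v} = 12 - \frac{3784}{v}$)
$I{\left(-887 \right)} - \left(-268 + D\right) \left(-135\right) = \left(12 - \frac{3784}{-887}\right) - \left(-268 + 2\right) \left(-135\right) = \left(12 - - \frac{3784}{887}\right) - \left(-266\right) \left(-135\right) = \left(12 + \frac{3784}{887}\right) - 35910 = \frac{14428}{887} - 35910 = - \frac{31837742}{887}$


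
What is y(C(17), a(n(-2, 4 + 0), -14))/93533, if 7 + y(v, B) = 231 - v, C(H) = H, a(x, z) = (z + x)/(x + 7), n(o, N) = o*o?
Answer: 207/93533 ≈ 0.0022131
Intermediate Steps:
n(o, N) = o**2
a(x, z) = (x + z)/(7 + x)
y(v, B) = 224 - v (y(v, B) = -7 + (231 - v) = 224 - v)
y(C(17), a(n(-2, 4 + 0), -14))/93533 = (224 - 1*17)/93533 = (224 - 17)*(1/93533) = 207*(1/93533) = 207/93533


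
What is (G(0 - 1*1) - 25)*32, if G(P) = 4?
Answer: -672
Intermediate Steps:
(G(0 - 1*1) - 25)*32 = (4 - 25)*32 = -21*32 = -672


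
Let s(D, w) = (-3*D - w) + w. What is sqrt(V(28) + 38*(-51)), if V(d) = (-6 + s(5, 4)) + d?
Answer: I*sqrt(1931) ≈ 43.943*I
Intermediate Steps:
s(D, w) = -3*D (s(D, w) = (-w - 3*D) + w = -3*D)
V(d) = -21 + d (V(d) = (-6 - 3*5) + d = (-6 - 15) + d = -21 + d)
sqrt(V(28) + 38*(-51)) = sqrt((-21 + 28) + 38*(-51)) = sqrt(7 - 1938) = sqrt(-1931) = I*sqrt(1931)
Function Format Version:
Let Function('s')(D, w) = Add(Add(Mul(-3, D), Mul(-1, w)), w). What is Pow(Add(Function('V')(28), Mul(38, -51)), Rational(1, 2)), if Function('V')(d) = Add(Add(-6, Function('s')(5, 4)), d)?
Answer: Mul(I, Pow(1931, Rational(1, 2))) ≈ Mul(43.943, I)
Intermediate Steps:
Function('s')(D, w) = Mul(-3, D) (Function('s')(D, w) = Add(Add(Mul(-1, w), Mul(-3, D)), w) = Mul(-3, D))
Function('V')(d) = Add(-21, d) (Function('V')(d) = Add(Add(-6, Mul(-3, 5)), d) = Add(Add(-6, -15), d) = Add(-21, d))
Pow(Add(Function('V')(28), Mul(38, -51)), Rational(1, 2)) = Pow(Add(Add(-21, 28), Mul(38, -51)), Rational(1, 2)) = Pow(Add(7, -1938), Rational(1, 2)) = Pow(-1931, Rational(1, 2)) = Mul(I, Pow(1931, Rational(1, 2)))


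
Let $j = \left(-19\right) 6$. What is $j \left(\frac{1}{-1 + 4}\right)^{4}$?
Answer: $- \frac{38}{27} \approx -1.4074$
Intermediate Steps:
$j = -114$
$j \left(\frac{1}{-1 + 4}\right)^{4} = - 114 \left(\frac{1}{-1 + 4}\right)^{4} = - 114 \left(\frac{1}{3}\right)^{4} = - \frac{114}{81} = \left(-114\right) \frac{1}{81} = - \frac{38}{27}$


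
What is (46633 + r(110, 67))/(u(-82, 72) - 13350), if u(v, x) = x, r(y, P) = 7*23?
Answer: -7799/2213 ≈ -3.5242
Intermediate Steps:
r(y, P) = 161
(46633 + r(110, 67))/(u(-82, 72) - 13350) = (46633 + 161)/(72 - 13350) = 46794/(-13278) = 46794*(-1/13278) = -7799/2213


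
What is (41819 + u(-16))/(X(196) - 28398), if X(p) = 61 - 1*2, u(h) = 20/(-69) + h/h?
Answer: -2885560/1955391 ≈ -1.4757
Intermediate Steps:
u(h) = 49/69 (u(h) = 20*(-1/69) + 1 = -20/69 + 1 = 49/69)
X(p) = 59 (X(p) = 61 - 2 = 59)
(41819 + u(-16))/(X(196) - 28398) = (41819 + 49/69)/(59 - 28398) = (2885560/69)/(-28339) = (2885560/69)*(-1/28339) = -2885560/1955391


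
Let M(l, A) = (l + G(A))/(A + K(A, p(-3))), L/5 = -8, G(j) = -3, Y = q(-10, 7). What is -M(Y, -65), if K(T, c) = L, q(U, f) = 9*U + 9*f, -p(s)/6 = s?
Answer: -2/7 ≈ -0.28571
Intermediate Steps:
p(s) = -6*s
Y = -27 (Y = 9*(-10) + 9*7 = -90 + 63 = -27)
L = -40 (L = 5*(-8) = -40)
K(T, c) = -40
M(l, A) = (-3 + l)/(-40 + A) (M(l, A) = (l - 3)/(A - 40) = (-3 + l)/(-40 + A))
-M(Y, -65) = -(-3 - 27)/(-40 - 65) = -(-30)/(-105) = -(-1)*(-30)/105 = -1*2/7 = -2/7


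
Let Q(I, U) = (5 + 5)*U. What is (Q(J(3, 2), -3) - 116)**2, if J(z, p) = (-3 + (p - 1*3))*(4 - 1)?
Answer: 21316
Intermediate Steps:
J(z, p) = -18 + 3*p (J(z, p) = (-3 + (p - 3))*3 = (-3 + (-3 + p))*3 = (-6 + p)*3 = -18 + 3*p)
Q(I, U) = 10*U
(Q(J(3, 2), -3) - 116)**2 = (10*(-3) - 116)**2 = (-30 - 116)**2 = (-146)**2 = 21316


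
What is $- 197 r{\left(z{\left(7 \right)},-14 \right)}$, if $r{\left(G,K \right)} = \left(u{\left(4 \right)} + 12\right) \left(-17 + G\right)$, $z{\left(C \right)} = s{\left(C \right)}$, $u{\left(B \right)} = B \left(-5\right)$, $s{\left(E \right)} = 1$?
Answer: $-25216$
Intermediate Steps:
$u{\left(B \right)} = - 5 B$
$z{\left(C \right)} = 1$
$r{\left(G,K \right)} = 136 - 8 G$ ($r{\left(G,K \right)} = \left(\left(-5\right) 4 + 12\right) \left(-17 + G\right) = \left(-20 + 12\right) \left(-17 + G\right) = - 8 \left(-17 + G\right) = 136 - 8 G$)
$- 197 r{\left(z{\left(7 \right)},-14 \right)} = - 197 \left(136 - 8\right) = \left(-197\right) 128 = -25216$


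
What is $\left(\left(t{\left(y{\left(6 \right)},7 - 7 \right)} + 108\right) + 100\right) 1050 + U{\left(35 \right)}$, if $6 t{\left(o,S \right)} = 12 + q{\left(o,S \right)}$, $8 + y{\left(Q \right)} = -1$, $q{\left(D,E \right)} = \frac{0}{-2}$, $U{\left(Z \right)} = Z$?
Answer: $220535$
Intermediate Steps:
$q{\left(D,E \right)} = 0$ ($q{\left(D,E \right)} = 0 \left(- \frac{1}{2}\right) = 0$)
$y{\left(Q \right)} = -9$ ($y{\left(Q \right)} = -8 - 1 = -9$)
$t{\left(o,S \right)} = 2$ ($t{\left(o,S \right)} = \frac{12 + 0}{6} = \frac{1}{6} \cdot 12 = 2$)
$\left(\left(t{\left(y{\left(6 \right)},7 - 7 \right)} + 108\right) + 100\right) 1050 + U{\left(35 \right)} = \left(\left(2 + 108\right) + 100\right) 1050 + 35 = \left(110 + 100\right) 1050 + 35 = 210 \cdot 1050 + 35 = 220500 + 35 = 220535$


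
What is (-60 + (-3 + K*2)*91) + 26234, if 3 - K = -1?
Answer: 26629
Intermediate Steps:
K = 4 (K = 3 - 1*(-1) = 3 + 1 = 4)
(-60 + (-3 + K*2)*91) + 26234 = (-60 + (-3 + 4*2)*91) + 26234 = (-60 + (-3 + 8)*91) + 26234 = (-60 + 5*91) + 26234 = (-60 + 455) + 26234 = 395 + 26234 = 26629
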